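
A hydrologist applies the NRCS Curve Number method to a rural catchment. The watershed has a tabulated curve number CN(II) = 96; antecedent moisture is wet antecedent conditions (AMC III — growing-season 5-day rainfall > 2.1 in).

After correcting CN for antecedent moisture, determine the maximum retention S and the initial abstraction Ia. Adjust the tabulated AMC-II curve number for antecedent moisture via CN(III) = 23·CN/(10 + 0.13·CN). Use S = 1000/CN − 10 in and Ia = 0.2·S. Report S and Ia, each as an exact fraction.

CN(III) from CN(II)=96: (23·96)/(10 + 0.13·96) = 27600/281 ≈ 98.221
Retention S: 1000/CN − 10 with CN=98.221 → S = 25/138 ≈ 0.181 in
Ia = 0.2·(25/138) = 5/138 in ≈ 0.036 in

S = 25/138 in ≈ 0.181 in; Ia = 5/138 in ≈ 0.036 in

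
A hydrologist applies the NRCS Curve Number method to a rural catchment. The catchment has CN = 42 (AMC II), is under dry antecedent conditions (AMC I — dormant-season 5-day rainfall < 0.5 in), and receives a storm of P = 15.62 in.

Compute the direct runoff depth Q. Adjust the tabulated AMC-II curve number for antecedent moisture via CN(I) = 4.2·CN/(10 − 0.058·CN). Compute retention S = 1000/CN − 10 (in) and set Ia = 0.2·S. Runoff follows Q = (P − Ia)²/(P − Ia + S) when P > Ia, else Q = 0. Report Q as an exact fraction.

Q = 39768735241/20383483050 in ≈ 1.951 in

Dry (AMC I): CN(I) = 4.2·42/(10 − 0.058·42) = (882/5)/(1891/250) = 44100/1891 ≈ 23.321
S = 1000/(44100/1891) − 10 = 14500/441 in ≈ 32.880 in
Ia = 0.2S: 0.2·32.880 = 6.576 in (exactly 2900/441)
Since P=15.620 > Ia=6.576: effective rainfall P−Ia = 199421/22050 in
Runoff Q = (P−Ia)²/(P−Ia+S) = (9.044)²/(9.044+32.880) = 39768735241/20383483050 ≈ 1.951 in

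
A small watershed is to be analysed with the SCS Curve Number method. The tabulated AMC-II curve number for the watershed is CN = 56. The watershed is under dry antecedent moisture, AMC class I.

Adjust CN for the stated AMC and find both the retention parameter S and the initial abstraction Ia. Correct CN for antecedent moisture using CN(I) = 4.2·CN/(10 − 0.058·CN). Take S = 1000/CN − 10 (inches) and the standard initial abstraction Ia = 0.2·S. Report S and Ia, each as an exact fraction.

Dry (AMC I): CN(I) = 4.2·56/(10 − 0.058·56) = (1176/5)/(844/125) = 7350/211 ≈ 34.834
S = 1000/(7350/211) − 10 = 2750/147 in ≈ 18.707 in
Ia = 0.2·(2750/147) = 550/147 in ≈ 3.741 in

S = 2750/147 in ≈ 18.707 in; Ia = 550/147 in ≈ 3.741 in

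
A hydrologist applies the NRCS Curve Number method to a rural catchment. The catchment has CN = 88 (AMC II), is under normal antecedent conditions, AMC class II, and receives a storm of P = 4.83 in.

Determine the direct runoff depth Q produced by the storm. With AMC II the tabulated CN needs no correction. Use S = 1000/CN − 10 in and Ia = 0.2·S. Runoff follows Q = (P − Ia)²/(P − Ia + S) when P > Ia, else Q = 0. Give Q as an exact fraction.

CN(II) = 88; AMC II needs no correction.
Max retention: S = 1000/88 − 10 = 15/11 in (≈ 1.364 in)
Ia = 0.2S: 0.2·1.364 = 0.273 in (exactly 3/11)
Since P=4.830 > Ia=0.273: effective rainfall P−Ia = 5013/1100 in
Q = (5013/1100)²/((5013/1100) + 15/11) = (25130169/1210000)/(6513/1100) = 8376723/2388100 in ≈ 3.508 in

Q = 8376723/2388100 in ≈ 3.508 in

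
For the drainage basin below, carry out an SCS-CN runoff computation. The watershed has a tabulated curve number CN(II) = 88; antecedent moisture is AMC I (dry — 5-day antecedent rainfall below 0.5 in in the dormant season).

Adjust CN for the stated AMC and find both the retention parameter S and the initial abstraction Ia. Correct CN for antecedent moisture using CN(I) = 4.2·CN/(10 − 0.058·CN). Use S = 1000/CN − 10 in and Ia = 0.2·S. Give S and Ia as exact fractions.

S = 250/77 in ≈ 3.247 in; Ia = 50/77 in ≈ 0.649 in

CN(I) from CN(II)=88: (4.2·88)/(10 − 0.058·88) = 3850/51 ≈ 75.490
Retention S: 1000/CN − 10 with CN=75.490 → S = 250/77 ≈ 3.247 in
Initial abstraction Ia = S/5 = (250/77)/5 = 50/77 ≈ 0.649 in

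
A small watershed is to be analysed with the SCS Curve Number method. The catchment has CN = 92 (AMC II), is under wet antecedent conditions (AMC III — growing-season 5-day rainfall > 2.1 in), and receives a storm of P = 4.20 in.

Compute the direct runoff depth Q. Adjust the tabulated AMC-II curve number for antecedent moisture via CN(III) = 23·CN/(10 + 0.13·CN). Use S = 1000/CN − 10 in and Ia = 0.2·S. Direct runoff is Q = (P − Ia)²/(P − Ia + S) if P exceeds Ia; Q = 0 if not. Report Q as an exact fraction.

CN(III) from CN(II)=92: (23·92)/(10 + 0.13·92) = 52900/549 ≈ 96.357
Max retention: S = 1000/(52900/549) − 10 = 200/529 in (≈ 0.378 in)
Ia = 0.2·(200/529) = 40/529 in ≈ 0.076 in
Excess rainfall: 4.200 − 0.076 = 4.124 in; P > Ia so Q > 0
Runoff Q = (P−Ia)²/(P−Ia+S) = (4.124)²/(4.124+0.378) = 119006281/31499305 ≈ 3.778 in

Q = 119006281/31499305 in ≈ 3.778 in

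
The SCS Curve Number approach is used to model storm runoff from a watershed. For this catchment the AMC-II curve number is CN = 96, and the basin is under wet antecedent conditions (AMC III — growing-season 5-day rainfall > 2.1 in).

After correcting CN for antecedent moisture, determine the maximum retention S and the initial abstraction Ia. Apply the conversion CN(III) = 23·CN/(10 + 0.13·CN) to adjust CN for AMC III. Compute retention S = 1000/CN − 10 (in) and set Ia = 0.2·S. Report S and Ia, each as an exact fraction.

S = 25/138 in ≈ 0.181 in; Ia = 5/138 in ≈ 0.036 in

Adjust CN=96 to AMC III: 23·96/(10 + 0.13·96) → 2208 ÷ (562/25) = 27600/281 ≈ 98.221
Retention S: 1000/CN − 10 with CN=98.221 → S = 25/138 ≈ 0.181 in
Initial abstraction Ia = S/5 = (25/138)/5 = 5/138 ≈ 0.036 in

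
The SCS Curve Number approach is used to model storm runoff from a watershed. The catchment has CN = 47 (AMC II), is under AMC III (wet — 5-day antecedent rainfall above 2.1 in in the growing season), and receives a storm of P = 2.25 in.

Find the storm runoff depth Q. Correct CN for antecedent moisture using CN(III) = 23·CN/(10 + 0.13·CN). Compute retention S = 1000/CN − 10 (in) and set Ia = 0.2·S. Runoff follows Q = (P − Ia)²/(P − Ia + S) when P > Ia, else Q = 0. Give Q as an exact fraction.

Adjust CN=47 to AMC III: 23·47/(10 + 0.13·47) → 1081 ÷ (1611/100) = 108100/1611 ≈ 67.101
Retention S: 1000/CN − 10 with CN=67.101 → S = 5300/1081 ≈ 4.903 in
Initial abstraction Ia = S/5 = (5300/1081)/5 = 1060/1081 ≈ 0.981 in
Excess rainfall: 2.250 − 0.981 = 1.269 in; P > Ia so Q > 0
Q = (5489/4324)²/((5489/4324) + 5300/1081) = (30129121/18696976)/(26689/4324) = 30129121/115403236 in ≈ 0.261 in

Q = 30129121/115403236 in ≈ 0.261 in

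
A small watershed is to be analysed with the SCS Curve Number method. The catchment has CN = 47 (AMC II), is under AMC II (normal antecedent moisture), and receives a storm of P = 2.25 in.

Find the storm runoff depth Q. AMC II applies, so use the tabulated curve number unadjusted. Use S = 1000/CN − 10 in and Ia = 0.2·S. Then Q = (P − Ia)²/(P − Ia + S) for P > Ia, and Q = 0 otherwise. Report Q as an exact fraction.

Q = 0 in ≈ 0.000 in

AMC II — tabulated CN = 47 applies directly.
S = 1000/47 − 10 = 530/47 in ≈ 11.277 in
Initial abstraction Ia = S/5 = (530/47)/5 = 106/47 ≈ 2.255 in
P = 2.250 ≤ Ia = 2.255 in: entire storm abstracted, Q = 0.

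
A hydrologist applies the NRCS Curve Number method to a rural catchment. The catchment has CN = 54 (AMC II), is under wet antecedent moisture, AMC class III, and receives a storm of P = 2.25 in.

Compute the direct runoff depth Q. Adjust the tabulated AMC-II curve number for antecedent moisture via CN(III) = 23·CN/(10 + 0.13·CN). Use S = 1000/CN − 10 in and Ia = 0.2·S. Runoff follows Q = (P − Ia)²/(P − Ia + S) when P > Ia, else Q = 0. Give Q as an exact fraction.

Adjust CN=54 to AMC III: 23·54/(10 + 0.13·54) → 1242 ÷ (851/50) = 2700/37 ≈ 72.973
S = 1000/(2700/37) − 10 = 100/27 in ≈ 3.704 in
Ia = 0.2·(100/27) = 20/27 in ≈ 0.741 in
P − Ia = 2.250 − 0.741 = 163/108 ≈ 1.509 in (> 0, runoff occurs)
Runoff Q = (P−Ia)²/(P−Ia+S) = (1.509)²/(1.509+3.704) = 26569/60804 ≈ 0.437 in

Q = 26569/60804 in ≈ 0.437 in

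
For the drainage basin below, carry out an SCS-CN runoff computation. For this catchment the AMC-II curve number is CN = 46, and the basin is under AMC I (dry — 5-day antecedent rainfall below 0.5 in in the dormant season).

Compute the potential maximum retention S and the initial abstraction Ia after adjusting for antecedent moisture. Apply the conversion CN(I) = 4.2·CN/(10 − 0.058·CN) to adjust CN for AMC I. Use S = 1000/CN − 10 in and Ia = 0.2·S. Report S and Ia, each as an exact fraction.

S = 4500/161 in ≈ 27.950 in; Ia = 900/161 in ≈ 5.590 in

Dry (AMC I): CN(I) = 4.2·46/(10 − 0.058·46) = (966/5)/(1833/250) = 16100/611 ≈ 26.350
Max retention: S = 1000/(16100/611) − 10 = 4500/161 in (≈ 27.950 in)
Ia = 0.2·(4500/161) = 900/161 in ≈ 5.590 in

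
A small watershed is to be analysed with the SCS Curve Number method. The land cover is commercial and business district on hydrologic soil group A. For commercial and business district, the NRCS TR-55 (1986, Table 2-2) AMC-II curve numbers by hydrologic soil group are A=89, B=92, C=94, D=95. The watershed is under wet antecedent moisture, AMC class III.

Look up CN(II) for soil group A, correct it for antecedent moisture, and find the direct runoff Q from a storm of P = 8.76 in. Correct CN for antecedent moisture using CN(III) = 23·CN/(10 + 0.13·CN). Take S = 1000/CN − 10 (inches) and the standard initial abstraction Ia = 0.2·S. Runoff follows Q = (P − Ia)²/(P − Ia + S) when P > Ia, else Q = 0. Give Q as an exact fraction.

NRCS table: commercial and business district, soil group A → CN(II) = 89
Adjust CN=89 to AMC III: 23·89/(10 + 0.13·89) → 2047 ÷ (2157/100) = 204700/2157 ≈ 94.900
Retention S: 1000/CN − 10 with CN=94.900 → S = 1100/2047 ≈ 0.537 in
Ia = 0.2S: 0.2·0.537 = 0.107 in (exactly 220/2047)
Since P=8.760 > Ia=0.107: effective rainfall P−Ia = 442793/51175 in
Q: (442793/51175)² ÷ (470293/51175) = 196065640849/24067244275 in (≈ 8.147 in)

Q = 196065640849/24067244275 in ≈ 8.147 in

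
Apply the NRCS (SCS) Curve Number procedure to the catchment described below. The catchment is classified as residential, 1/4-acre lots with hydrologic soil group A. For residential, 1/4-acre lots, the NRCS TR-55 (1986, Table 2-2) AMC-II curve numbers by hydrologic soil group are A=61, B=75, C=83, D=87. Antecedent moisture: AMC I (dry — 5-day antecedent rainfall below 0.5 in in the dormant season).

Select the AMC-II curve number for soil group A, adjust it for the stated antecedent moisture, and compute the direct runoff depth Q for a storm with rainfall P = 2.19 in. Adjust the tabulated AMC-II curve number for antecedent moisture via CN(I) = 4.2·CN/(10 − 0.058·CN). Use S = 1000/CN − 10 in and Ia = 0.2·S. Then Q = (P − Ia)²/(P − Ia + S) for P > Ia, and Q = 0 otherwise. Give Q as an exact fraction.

NRCS table: residential, 1/4-acre lots, soil group A → CN(II) = 61
CN(I) from CN(II)=61: (4.2·61)/(10 − 0.058·61) = 42700/1077 ≈ 39.647
Retention S: 1000/CN − 10 with CN=39.647 → S = 6500/427 ≈ 15.222 in
Initial abstraction Ia = S/5 = (6500/427)/5 = 1300/427 ≈ 3.044 in
P = 2.190 ≤ Ia = 3.044 in: entire storm abstracted, Q = 0.

Q = 0 in ≈ 0.000 in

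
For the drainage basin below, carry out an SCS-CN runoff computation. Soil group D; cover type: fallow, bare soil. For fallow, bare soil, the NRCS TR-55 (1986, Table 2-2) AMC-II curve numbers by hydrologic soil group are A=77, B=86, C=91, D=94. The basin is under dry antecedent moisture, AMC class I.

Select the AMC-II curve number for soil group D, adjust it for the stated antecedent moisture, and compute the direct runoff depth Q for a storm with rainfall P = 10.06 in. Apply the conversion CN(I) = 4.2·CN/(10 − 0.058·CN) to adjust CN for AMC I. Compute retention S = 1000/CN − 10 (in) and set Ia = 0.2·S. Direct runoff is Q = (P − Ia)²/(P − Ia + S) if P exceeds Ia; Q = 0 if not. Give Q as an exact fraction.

Q = 25756077169/3051261150 in ≈ 8.441 in

NRCS table: fallow, bare soil, soil group D → CN(II) = 94
Adjust CN=94 to AMC I: 4.2·94/(10 − 0.058·94) → (1974/5) ÷ (1137/250) = 32900/379 ≈ 86.807
Max retention: S = 1000/(32900/379) − 10 = 500/329 in (≈ 1.520 in)
Initial abstraction Ia = S/5 = (500/329)/5 = 100/329 ≈ 0.304 in
Excess rainfall: 10.060 − 0.304 = 9.756 in; P > Ia so Q > 0
Q: (160487/16450)² ÷ (185487/16450) = 25756077169/3051261150 in (≈ 8.441 in)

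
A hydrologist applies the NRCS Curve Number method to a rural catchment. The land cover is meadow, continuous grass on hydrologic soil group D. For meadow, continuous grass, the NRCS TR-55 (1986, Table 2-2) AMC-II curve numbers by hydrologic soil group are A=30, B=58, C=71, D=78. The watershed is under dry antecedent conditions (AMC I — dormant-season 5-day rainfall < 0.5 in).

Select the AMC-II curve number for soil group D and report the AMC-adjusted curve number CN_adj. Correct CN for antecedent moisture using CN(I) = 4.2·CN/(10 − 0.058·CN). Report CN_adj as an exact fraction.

CN_adj = 81900/1369 ≈ 59.825

NRCS table: meadow, continuous grass, soil group D → CN(II) = 78
Dry (AMC I): CN(I) = 4.2·78/(10 − 0.058·78) = (1638/5)/(1369/250) = 81900/1369 ≈ 59.825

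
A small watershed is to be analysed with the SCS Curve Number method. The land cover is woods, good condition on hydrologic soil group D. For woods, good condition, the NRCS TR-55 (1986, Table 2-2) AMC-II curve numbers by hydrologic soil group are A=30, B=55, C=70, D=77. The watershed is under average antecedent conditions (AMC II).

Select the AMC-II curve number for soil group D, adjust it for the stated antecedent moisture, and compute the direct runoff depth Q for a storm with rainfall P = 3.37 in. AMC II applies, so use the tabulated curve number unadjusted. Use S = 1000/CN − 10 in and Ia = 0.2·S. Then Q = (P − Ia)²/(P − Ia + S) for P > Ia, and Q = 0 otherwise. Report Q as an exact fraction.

NRCS table: woods, good condition, soil group D → CN(II) = 77
Average conditions: CN = 77 (no AMC adjustment).
Max retention: S = 1000/77 − 10 = 230/77 in (≈ 2.987 in)
Ia = 0.2S: 0.2·2.987 = 0.597 in (exactly 46/77)
P − Ia = 3.370 − 0.597 = 21349/7700 ≈ 2.773 in (> 0, runoff occurs)
Q: (21349/7700)² ÷ (44349/7700) = 455779801/341487300 in (≈ 1.335 in)

Q = 455779801/341487300 in ≈ 1.335 in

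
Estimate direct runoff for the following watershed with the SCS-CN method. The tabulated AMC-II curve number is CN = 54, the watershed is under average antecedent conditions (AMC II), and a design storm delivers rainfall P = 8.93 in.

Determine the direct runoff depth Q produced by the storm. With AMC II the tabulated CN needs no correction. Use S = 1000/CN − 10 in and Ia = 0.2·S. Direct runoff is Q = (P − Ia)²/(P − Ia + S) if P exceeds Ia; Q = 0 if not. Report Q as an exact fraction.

Q = 380679121/114779700 in ≈ 3.317 in

AMC II — tabulated CN = 54 applies directly.
S = 1000/54 − 10 = 230/27 in ≈ 8.519 in
Ia = 0.2S: 0.2·8.519 = 1.704 in (exactly 46/27)
P − Ia = 8.930 − 1.704 = 19511/2700 ≈ 7.226 in (> 0, runoff occurs)
Q: (19511/2700)² ÷ (42511/2700) = 380679121/114779700 in (≈ 3.317 in)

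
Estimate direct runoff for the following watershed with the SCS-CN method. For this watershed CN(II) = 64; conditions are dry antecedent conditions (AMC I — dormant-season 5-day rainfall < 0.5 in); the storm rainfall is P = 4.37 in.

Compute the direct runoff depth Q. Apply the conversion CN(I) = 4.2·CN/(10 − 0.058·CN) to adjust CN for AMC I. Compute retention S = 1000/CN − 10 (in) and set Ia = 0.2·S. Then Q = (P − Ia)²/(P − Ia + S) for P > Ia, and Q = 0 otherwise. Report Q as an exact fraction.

Dry (AMC I): CN(I) = 4.2·64/(10 − 0.058·64) = (1344/5)/(786/125) = 5600/131 ≈ 42.748
Retention S: 1000/CN − 10 with CN=42.748 → S = 375/28 ≈ 13.393 in
Ia = 0.2S: 0.2·13.393 = 2.679 in (exactly 75/28)
Since P=4.370 > Ia=2.679: effective rainfall P−Ia = 296/175 in
Runoff Q = (P−Ia)²/(P−Ia+S) = (1.691)²/(1.691+13.393) = 350464/1847825 ≈ 0.190 in

Q = 350464/1847825 in ≈ 0.190 in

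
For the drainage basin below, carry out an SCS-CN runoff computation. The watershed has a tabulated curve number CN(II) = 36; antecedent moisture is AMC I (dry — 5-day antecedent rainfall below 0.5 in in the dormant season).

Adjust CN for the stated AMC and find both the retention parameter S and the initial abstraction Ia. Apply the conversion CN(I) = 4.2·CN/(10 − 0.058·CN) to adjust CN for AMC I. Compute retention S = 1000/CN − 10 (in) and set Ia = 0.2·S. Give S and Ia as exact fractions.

S = 8000/189 in ≈ 42.328 in; Ia = 1600/189 in ≈ 8.466 in

Dry (AMC I): CN(I) = 4.2·36/(10 − 0.058·36) = (756/5)/(989/125) = 18900/989 ≈ 19.110
Max retention: S = 1000/(18900/989) − 10 = 8000/189 in (≈ 42.328 in)
Initial abstraction Ia = S/5 = (8000/189)/5 = 1600/189 ≈ 8.466 in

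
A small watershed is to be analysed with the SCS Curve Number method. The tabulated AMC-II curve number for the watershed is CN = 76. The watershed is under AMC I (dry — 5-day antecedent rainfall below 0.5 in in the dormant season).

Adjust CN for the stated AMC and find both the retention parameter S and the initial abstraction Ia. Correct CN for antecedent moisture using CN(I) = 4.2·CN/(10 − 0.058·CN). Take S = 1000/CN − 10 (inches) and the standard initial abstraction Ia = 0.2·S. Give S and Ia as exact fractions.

Adjust CN=76 to AMC I: 4.2·76/(10 − 0.058·76) → (1596/5) ÷ (699/125) = 13300/233 ≈ 57.082
Retention S: 1000/CN − 10 with CN=57.082 → S = 1000/133 ≈ 7.519 in
Ia = 0.2·(1000/133) = 200/133 in ≈ 1.504 in

S = 1000/133 in ≈ 7.519 in; Ia = 200/133 in ≈ 1.504 in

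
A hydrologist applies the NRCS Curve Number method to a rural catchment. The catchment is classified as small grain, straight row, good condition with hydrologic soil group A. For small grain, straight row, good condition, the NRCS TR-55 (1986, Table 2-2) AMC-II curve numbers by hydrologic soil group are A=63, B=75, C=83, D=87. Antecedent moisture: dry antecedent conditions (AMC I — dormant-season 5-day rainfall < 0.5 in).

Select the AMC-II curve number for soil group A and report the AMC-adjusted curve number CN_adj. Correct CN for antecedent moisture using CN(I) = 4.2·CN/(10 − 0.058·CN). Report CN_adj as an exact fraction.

NRCS table: small grain, straight row, good condition, soil group A → CN(II) = 63
CN(I) from CN(II)=63: (4.2·63)/(10 − 0.058·63) = 132300/3173 ≈ 41.696

CN_adj = 132300/3173 ≈ 41.696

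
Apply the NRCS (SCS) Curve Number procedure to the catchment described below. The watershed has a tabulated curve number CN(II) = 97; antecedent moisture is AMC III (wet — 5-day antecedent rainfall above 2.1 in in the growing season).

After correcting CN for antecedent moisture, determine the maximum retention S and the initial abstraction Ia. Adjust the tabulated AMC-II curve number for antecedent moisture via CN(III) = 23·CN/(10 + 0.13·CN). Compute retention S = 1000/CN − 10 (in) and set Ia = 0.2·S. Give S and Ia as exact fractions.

S = 300/2231 in ≈ 0.134 in; Ia = 60/2231 in ≈ 0.027 in

Wet (AMC III): CN(III) = 23·97/(10 + 0.13·97) = 2231/(2261/100) = 223100/2261 ≈ 98.673
S = 1000/(223100/2261) − 10 = 300/2231 in ≈ 0.134 in
Ia = 0.2·(300/2231) = 60/2231 in ≈ 0.027 in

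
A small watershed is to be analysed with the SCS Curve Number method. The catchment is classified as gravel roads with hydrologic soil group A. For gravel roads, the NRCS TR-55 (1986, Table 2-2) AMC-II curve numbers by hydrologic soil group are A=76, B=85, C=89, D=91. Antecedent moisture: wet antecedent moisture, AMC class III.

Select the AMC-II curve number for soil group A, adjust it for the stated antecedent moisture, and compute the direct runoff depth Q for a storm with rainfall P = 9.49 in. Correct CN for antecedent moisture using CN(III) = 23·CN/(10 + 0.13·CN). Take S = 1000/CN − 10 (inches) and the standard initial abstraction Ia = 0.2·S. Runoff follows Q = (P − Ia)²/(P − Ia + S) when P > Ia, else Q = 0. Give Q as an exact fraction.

Q = 162177760369/20220558100 in ≈ 8.020 in

NRCS table: gravel roads, soil group A → CN(II) = 76
Adjust CN=76 to AMC III: 23·76/(10 + 0.13·76) → 1748 ÷ (497/25) = 43700/497 ≈ 87.928
Retention S: 1000/CN − 10 with CN=87.928 → S = 600/437 ≈ 1.373 in
Initial abstraction Ia = S/5 = (600/437)/5 = 120/437 ≈ 0.275 in
P − Ia = 9.490 − 0.275 = 402713/43700 ≈ 9.215 in (> 0, runoff occurs)
Runoff Q = (P−Ia)²/(P−Ia+S) = (9.215)²/(9.215+1.373) = 162177760369/20220558100 ≈ 8.020 in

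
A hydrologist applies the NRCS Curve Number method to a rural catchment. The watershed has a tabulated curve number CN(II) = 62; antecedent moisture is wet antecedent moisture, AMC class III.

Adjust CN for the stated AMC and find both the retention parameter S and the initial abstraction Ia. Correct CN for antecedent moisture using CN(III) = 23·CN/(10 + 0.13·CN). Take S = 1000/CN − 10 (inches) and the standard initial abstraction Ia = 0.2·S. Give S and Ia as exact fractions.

CN(III) from CN(II)=62: (23·62)/(10 + 0.13·62) = 71300/903 ≈ 78.959
Retention S: 1000/CN − 10 with CN=78.959 → S = 1900/713 ≈ 2.665 in
Initial abstraction Ia = S/5 = (1900/713)/5 = 380/713 ≈ 0.533 in

S = 1900/713 in ≈ 2.665 in; Ia = 380/713 in ≈ 0.533 in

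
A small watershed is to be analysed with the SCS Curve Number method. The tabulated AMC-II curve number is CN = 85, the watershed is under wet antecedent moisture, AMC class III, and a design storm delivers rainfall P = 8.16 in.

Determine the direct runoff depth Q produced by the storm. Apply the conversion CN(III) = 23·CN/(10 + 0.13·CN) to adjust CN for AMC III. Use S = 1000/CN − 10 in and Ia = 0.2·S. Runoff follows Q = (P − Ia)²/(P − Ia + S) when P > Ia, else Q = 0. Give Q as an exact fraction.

Q = 510437808/69861925 in ≈ 7.306 in

Wet (AMC III): CN(III) = 23·85/(10 + 0.13·85) = 1955/(421/20) = 39100/421 ≈ 92.874
Max retention: S = 1000/(39100/421) − 10 = 300/391 in (≈ 0.767 in)
Ia = 0.2·(300/391) = 60/391 in ≈ 0.153 in
P − Ia = 8.160 − 0.153 = 78264/9775 ≈ 8.007 in (> 0, runoff occurs)
Runoff Q = (P−Ia)²/(P−Ia+S) = (8.007)²/(8.007+0.767) = 510437808/69861925 ≈ 7.306 in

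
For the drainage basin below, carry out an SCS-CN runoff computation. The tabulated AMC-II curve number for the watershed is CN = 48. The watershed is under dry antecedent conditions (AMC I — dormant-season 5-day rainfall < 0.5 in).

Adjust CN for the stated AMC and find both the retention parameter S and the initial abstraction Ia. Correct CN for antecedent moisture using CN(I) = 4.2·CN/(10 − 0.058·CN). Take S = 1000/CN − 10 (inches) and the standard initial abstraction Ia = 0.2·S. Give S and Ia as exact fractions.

CN(I) from CN(II)=48: (4.2·48)/(10 − 0.058·48) = 12600/451 ≈ 27.938
Max retention: S = 1000/(12600/451) − 10 = 1625/63 in (≈ 25.794 in)
Ia = 0.2S: 0.2·25.794 = 5.159 in (exactly 325/63)

S = 1625/63 in ≈ 25.794 in; Ia = 325/63 in ≈ 5.159 in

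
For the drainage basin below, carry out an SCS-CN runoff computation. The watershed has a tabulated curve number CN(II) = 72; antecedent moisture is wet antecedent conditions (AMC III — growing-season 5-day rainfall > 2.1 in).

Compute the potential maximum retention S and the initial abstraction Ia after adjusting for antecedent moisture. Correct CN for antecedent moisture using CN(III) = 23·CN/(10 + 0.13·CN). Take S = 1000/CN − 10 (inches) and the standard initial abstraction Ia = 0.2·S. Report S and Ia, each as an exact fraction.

Wet (AMC III): CN(III) = 23·72/(10 + 0.13·72) = 1656/(484/25) = 10350/121 ≈ 85.537
S = 1000/(10350/121) − 10 = 350/207 in ≈ 1.691 in
Ia = 0.2·(350/207) = 70/207 in ≈ 0.338 in

S = 350/207 in ≈ 1.691 in; Ia = 70/207 in ≈ 0.338 in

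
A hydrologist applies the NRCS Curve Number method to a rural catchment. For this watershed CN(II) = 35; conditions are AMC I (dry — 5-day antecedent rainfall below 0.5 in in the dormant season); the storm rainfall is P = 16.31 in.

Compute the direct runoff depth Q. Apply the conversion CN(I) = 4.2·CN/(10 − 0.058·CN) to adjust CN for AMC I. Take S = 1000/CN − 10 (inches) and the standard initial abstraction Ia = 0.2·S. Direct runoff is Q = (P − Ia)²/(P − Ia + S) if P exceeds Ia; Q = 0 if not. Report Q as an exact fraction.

Adjust CN=35 to AMC I: 4.2·35/(10 − 0.058·35) → 147 ÷ (797/100) = 14700/797 ≈ 18.444
S = 1000/(14700/797) − 10 = 6500/147 in ≈ 44.218 in
Ia = 0.2S: 0.2·44.218 = 8.844 in (exactly 1300/147)
P − Ia = 16.310 − 8.844 = 109757/14700 ≈ 7.466 in (> 0, runoff occurs)
Q: (109757/14700)² ÷ (759757/14700) = 12046599049/11168427900 in (≈ 1.079 in)

Q = 12046599049/11168427900 in ≈ 1.079 in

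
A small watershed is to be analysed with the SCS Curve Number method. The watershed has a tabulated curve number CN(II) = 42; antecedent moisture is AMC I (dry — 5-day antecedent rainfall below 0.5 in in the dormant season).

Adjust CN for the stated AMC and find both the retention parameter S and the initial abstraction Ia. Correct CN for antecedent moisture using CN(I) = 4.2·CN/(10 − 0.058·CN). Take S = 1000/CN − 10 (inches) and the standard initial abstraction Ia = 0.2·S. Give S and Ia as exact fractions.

S = 14500/441 in ≈ 32.880 in; Ia = 2900/441 in ≈ 6.576 in

Dry (AMC I): CN(I) = 4.2·42/(10 − 0.058·42) = (882/5)/(1891/250) = 44100/1891 ≈ 23.321
Retention S: 1000/CN − 10 with CN=23.321 → S = 14500/441 ≈ 32.880 in
Ia = 0.2S: 0.2·32.880 = 6.576 in (exactly 2900/441)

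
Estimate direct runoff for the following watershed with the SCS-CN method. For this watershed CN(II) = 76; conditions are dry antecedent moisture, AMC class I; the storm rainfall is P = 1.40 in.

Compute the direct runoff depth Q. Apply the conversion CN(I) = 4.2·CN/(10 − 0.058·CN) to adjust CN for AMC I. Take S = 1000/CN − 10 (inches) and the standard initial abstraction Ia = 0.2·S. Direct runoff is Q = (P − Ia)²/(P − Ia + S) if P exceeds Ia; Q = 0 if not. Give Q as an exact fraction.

Dry (AMC I): CN(I) = 4.2·76/(10 − 0.058·76) = (1596/5)/(699/125) = 13300/233 ≈ 57.082
Max retention: S = 1000/(13300/233) − 10 = 1000/133 in (≈ 7.519 in)
Initial abstraction Ia = S/5 = (1000/133)/5 = 200/133 ≈ 1.504 in
P = 1.400 ≤ Ia = 1.504 in: entire storm abstracted, Q = 0.

Q = 0 in ≈ 0.000 in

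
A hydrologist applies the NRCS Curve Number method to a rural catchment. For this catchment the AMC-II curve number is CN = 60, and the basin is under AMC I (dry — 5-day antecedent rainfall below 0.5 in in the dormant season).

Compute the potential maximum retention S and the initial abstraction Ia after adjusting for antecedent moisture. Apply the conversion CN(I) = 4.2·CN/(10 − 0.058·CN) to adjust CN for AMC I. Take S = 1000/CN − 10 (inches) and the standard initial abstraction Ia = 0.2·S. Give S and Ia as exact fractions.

CN(I) from CN(II)=60: (4.2·60)/(10 − 0.058·60) = 6300/163 ≈ 38.650
S = 1000/(6300/163) − 10 = 1000/63 in ≈ 15.873 in
Ia = 0.2·(1000/63) = 200/63 in ≈ 3.175 in

S = 1000/63 in ≈ 15.873 in; Ia = 200/63 in ≈ 3.175 in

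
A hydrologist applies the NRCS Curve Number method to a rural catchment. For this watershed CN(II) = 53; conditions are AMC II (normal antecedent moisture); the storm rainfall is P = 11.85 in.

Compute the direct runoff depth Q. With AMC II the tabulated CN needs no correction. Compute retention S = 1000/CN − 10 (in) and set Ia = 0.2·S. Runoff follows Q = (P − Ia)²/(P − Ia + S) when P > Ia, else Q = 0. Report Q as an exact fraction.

CN(II) = 53; AMC II needs no correction.
Retention S: 1000/CN − 10 with CN=53.000 → S = 470/53 ≈ 8.868 in
Ia = 0.2S: 0.2·8.868 = 1.774 in (exactly 94/53)
Excess rainfall: 11.850 − 1.774 = 10.076 in; P > Ia so Q > 0
Q: (10681/1060)² ÷ (20081/1060) = 114083761/21285860 in (≈ 5.360 in)

Q = 114083761/21285860 in ≈ 5.360 in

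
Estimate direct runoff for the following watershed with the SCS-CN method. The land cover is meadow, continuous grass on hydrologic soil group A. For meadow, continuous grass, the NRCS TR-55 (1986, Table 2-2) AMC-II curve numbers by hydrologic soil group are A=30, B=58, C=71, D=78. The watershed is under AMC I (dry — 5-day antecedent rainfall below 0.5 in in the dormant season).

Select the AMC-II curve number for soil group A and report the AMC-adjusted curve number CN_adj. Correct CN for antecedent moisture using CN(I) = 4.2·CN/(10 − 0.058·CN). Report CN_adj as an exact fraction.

NRCS table: meadow, continuous grass, soil group A → CN(II) = 30
Adjust CN=30 to AMC I: 4.2·30/(10 − 0.058·30) → 126 ÷ (413/50) = 900/59 ≈ 15.254

CN_adj = 900/59 ≈ 15.254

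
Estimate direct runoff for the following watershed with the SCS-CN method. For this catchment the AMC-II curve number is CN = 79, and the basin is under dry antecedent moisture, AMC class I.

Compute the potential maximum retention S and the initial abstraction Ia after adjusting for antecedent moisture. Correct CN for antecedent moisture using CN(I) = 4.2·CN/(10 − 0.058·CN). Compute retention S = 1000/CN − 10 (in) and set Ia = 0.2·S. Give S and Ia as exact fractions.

S = 500/79 in ≈ 6.329 in; Ia = 100/79 in ≈ 1.266 in

Dry (AMC I): CN(I) = 4.2·79/(10 − 0.058·79) = (1659/5)/(2709/500) = 7900/129 ≈ 61.240
Retention S: 1000/CN − 10 with CN=61.240 → S = 500/79 ≈ 6.329 in
Ia = 0.2S: 0.2·6.329 = 1.266 in (exactly 100/79)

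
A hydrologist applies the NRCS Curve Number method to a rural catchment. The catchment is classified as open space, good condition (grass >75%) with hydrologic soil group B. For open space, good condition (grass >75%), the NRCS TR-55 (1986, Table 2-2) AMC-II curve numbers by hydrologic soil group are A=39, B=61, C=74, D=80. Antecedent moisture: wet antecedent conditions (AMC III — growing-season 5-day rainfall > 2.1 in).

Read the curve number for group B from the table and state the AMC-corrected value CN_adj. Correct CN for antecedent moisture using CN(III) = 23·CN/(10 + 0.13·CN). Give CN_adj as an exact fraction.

CN_adj = 140300/1793 ≈ 78.249

NRCS table: open space, good condition (grass >75%), soil group B → CN(II) = 61
Adjust CN=61 to AMC III: 23·61/(10 + 0.13·61) → 1403 ÷ (1793/100) = 140300/1793 ≈ 78.249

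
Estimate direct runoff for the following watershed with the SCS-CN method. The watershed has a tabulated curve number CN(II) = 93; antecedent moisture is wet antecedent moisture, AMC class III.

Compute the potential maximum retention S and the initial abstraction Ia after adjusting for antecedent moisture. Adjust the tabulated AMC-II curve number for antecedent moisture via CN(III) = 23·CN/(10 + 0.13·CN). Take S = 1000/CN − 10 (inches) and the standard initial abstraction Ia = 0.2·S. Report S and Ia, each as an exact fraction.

S = 700/2139 in ≈ 0.327 in; Ia = 140/2139 in ≈ 0.065 in

Adjust CN=93 to AMC III: 23·93/(10 + 0.13·93) → 2139 ÷ (2209/100) = 213900/2209 ≈ 96.831
S = 1000/(213900/2209) − 10 = 700/2139 in ≈ 0.327 in
Initial abstraction Ia = S/5 = (700/2139)/5 = 140/2139 ≈ 0.065 in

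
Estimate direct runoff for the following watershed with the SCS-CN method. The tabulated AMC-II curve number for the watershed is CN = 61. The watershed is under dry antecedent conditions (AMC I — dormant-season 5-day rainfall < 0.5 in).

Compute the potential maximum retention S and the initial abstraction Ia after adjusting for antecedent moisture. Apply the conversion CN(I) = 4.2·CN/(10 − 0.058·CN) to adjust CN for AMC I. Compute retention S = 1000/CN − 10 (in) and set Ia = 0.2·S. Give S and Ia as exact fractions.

Adjust CN=61 to AMC I: 4.2·61/(10 − 0.058·61) → (1281/5) ÷ (3231/500) = 42700/1077 ≈ 39.647
Retention S: 1000/CN − 10 with CN=39.647 → S = 6500/427 ≈ 15.222 in
Ia = 0.2·(6500/427) = 1300/427 in ≈ 3.044 in

S = 6500/427 in ≈ 15.222 in; Ia = 1300/427 in ≈ 3.044 in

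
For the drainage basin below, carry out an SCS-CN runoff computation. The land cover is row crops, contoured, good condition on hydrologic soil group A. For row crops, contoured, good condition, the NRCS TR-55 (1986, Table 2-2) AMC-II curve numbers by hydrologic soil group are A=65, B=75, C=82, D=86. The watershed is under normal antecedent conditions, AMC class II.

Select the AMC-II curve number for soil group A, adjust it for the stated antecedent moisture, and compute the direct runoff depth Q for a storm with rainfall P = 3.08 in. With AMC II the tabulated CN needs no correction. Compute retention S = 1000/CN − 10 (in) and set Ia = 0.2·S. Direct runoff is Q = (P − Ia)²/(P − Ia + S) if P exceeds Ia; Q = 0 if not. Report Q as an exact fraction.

Q = 8649/15925 in ≈ 0.543 in

NRCS table: row crops, contoured, good condition, soil group A → CN(II) = 65
AMC II — tabulated CN = 65 applies directly.
S = 1000/65 − 10 = 70/13 in ≈ 5.385 in
Ia = 0.2·(70/13) = 14/13 in ≈ 1.077 in
Since P=3.080 > Ia=1.077: effective rainfall P−Ia = 651/325 in
Runoff Q = (P−Ia)²/(P−Ia+S) = (2.003)²/(2.003+5.385) = 8649/15925 ≈ 0.543 in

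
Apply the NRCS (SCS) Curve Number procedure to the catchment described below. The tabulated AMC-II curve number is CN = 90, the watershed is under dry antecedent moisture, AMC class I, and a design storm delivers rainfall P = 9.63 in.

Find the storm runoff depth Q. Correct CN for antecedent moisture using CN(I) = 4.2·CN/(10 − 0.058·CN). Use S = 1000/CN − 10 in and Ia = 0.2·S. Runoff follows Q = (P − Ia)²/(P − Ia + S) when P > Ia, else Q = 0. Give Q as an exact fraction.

Q = 29586408049/4195932300 in ≈ 7.051 in

CN(I) from CN(II)=90: (4.2·90)/(10 − 0.058·90) = 18900/239 ≈ 79.079
Retention S: 1000/CN − 10 with CN=79.079 → S = 500/189 ≈ 2.646 in
Initial abstraction Ia = S/5 = (500/189)/5 = 100/189 ≈ 0.529 in
P − Ia = 9.630 − 0.529 = 172007/18900 ≈ 9.101 in (> 0, runoff occurs)
Q = (172007/18900)²/((172007/18900) + 500/189) = (29586408049/357210000)/(222007/18900) = 29586408049/4195932300 in ≈ 7.051 in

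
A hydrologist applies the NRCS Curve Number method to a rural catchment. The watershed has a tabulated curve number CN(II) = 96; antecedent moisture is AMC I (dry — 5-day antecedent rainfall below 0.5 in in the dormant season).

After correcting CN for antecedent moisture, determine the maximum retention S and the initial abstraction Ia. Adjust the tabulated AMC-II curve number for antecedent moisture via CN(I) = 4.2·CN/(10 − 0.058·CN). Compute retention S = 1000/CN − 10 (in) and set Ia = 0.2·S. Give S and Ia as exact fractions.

S = 125/126 in ≈ 0.992 in; Ia = 25/126 in ≈ 0.198 in

Dry (AMC I): CN(I) = 4.2·96/(10 − 0.058·96) = (2016/5)/(554/125) = 25200/277 ≈ 90.975
Max retention: S = 1000/(25200/277) − 10 = 125/126 in (≈ 0.992 in)
Initial abstraction Ia = S/5 = (125/126)/5 = 25/126 ≈ 0.198 in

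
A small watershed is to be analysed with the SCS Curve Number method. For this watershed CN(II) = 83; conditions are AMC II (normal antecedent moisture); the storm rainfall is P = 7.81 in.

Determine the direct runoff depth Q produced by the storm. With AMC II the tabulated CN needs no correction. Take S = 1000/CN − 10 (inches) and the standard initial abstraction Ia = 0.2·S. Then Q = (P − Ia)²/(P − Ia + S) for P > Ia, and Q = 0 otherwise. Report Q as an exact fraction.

Q = 3772784929/650910900 in ≈ 5.796 in

CN(II) = 83; AMC II needs no correction.
Max retention: S = 1000/83 − 10 = 170/83 in (≈ 2.048 in)
Ia = 0.2S: 0.2·2.048 = 0.410 in (exactly 34/83)
Since P=7.810 > Ia=0.410: effective rainfall P−Ia = 61423/8300 in
Q: (61423/8300)² ÷ (78423/8300) = 3772784929/650910900 in (≈ 5.796 in)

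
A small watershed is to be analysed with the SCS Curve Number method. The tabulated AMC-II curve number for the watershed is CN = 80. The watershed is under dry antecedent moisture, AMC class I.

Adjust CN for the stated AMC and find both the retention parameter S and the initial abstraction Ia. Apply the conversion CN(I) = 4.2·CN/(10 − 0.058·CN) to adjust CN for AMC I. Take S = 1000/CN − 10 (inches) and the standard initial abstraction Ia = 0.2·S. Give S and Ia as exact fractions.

S = 125/21 in ≈ 5.952 in; Ia = 25/21 in ≈ 1.190 in

Dry (AMC I): CN(I) = 4.2·80/(10 − 0.058·80) = 336/(134/25) = 4200/67 ≈ 62.687
S = 1000/(4200/67) − 10 = 125/21 in ≈ 5.952 in
Ia = 0.2·(125/21) = 25/21 in ≈ 1.190 in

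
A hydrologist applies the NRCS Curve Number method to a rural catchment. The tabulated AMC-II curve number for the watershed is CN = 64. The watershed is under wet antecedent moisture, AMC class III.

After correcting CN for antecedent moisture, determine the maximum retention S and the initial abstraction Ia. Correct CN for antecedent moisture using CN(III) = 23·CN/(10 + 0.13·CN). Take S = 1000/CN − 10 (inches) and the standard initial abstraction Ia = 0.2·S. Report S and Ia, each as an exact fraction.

Wet (AMC III): CN(III) = 23·64/(10 + 0.13·64) = 1472/(458/25) = 18400/229 ≈ 80.349
Retention S: 1000/CN − 10 with CN=80.349 → S = 225/92 ≈ 2.446 in
Initial abstraction Ia = S/5 = (225/92)/5 = 45/92 ≈ 0.489 in

S = 225/92 in ≈ 2.446 in; Ia = 45/92 in ≈ 0.489 in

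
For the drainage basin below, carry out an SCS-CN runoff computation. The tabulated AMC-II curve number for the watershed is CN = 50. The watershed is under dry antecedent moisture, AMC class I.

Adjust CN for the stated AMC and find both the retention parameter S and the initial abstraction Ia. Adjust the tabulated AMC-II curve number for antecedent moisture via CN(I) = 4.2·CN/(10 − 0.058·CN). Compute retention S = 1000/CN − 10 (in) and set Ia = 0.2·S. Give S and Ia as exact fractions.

Dry (AMC I): CN(I) = 4.2·50/(10 − 0.058·50) = 210/(71/10) = 2100/71 ≈ 29.577
Max retention: S = 1000/(2100/71) − 10 = 500/21 in (≈ 23.810 in)
Ia = 0.2S: 0.2·23.810 = 4.762 in (exactly 100/21)

S = 500/21 in ≈ 23.810 in; Ia = 100/21 in ≈ 4.762 in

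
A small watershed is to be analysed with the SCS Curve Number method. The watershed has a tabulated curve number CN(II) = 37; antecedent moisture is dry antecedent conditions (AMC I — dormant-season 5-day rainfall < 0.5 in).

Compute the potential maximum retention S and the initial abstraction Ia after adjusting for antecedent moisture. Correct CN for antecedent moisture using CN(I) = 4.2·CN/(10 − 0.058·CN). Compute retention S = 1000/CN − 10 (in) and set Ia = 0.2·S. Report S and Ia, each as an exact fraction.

S = 1500/37 in ≈ 40.541 in; Ia = 300/37 in ≈ 8.108 in

CN(I) from CN(II)=37: (4.2·37)/(10 − 0.058·37) = 3700/187 ≈ 19.786
Max retention: S = 1000/(3700/187) − 10 = 1500/37 in (≈ 40.541 in)
Ia = 0.2·(1500/37) = 300/37 in ≈ 8.108 in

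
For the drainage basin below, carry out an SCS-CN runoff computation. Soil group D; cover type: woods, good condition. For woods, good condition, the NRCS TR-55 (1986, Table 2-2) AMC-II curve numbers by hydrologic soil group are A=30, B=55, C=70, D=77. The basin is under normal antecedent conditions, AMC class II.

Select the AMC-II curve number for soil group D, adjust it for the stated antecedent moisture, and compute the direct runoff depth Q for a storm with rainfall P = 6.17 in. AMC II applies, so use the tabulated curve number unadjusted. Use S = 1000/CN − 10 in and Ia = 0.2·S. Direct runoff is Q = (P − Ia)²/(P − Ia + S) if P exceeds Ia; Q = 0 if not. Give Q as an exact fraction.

NRCS table: woods, good condition, soil group D → CN(II) = 77
Average conditions: CN = 77 (no AMC adjustment).
S = 1000/77 − 10 = 230/77 in ≈ 2.987 in
Ia = 0.2·(230/77) = 46/77 in ≈ 0.597 in
P − Ia = 6.170 − 0.597 = 42909/7700 ≈ 5.573 in (> 0, runoff occurs)
Q = (42909/7700)²/((42909/7700) + 230/77) = (1841182281/59290000)/(65909/7700) = 1841182281/507499300 in ≈ 3.628 in

Q = 1841182281/507499300 in ≈ 3.628 in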